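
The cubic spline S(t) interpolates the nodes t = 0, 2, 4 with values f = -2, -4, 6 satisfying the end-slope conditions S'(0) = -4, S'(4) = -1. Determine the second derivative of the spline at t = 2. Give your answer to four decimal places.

7.5000

Let σ_i = S''(x_i). Step sizes h_i = 2, 2; slopes of the chords Δ_i = (y_(i+1) - y_i)/h_i = -1, 5.
  2·σ_0 + 8·σ_1 + 2·σ_2 = 6(Δ_1 - Δ_0) = 36
Clamped end conditions give two more equations: 2h_0·σ_0 + h_0·σ_1 = 6(Δ_0 - S'(0)) = 18 and h_1·σ_1 + 2h_1·σ_2 = 6(S'(4) - Δ_1) = -36.
Solving the tridiagonal system: σ_0 = 3/4, σ_1 = 15/2, σ_2 = -51/4.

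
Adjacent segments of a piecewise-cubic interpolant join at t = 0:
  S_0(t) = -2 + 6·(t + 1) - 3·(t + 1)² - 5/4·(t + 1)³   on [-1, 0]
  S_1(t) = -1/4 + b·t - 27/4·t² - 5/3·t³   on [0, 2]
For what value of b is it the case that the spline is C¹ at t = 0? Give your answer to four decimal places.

-3.7500

S_0'(t) = 6 - 6·(t + 1) - 15/4·(t + 1)², so S_0'(0) = -15/4. On the right, S_1'(0) = b, so b = -15/4.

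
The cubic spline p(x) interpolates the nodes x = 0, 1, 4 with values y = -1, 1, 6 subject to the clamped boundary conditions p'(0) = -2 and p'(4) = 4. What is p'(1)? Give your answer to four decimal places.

Put m_i = p'' at the i-th knot. Here h = (1, 3) and Δ = (2, 5/3), so the interior equations h_(i-1)·m_(i-1) + 2(h_(i-1)+h_i)·m_i + h_i·m_(i+1) = 6(Δ_i − Δ_(i-1)) read
  1·m_0 + 8·m_1 + 3·m_2 = 6(Δ_1 - Δ_0) = -2
Clamped end conditions give two more equations: 2h_0·m_0 + h_0·m_1 = 6(Δ_0 - p'(0)) = 24 and h_1·m_1 + 2h_1·m_2 = 6(p'(4) - Δ_1) = 14.
Hence m_0 = 55/4, m_1 = -7/2, m_2 = 49/12.
On [1, 4], p'(x) = b_1 + 2c_1·(x - 1) + 3d_1·(x - 1)² with b_1 = Δ_1 - h_1(2m_1 + m_2)/6 = 25/8, c_1 = m_1/2 = -7/4, d_1 = (m_2 - m_1)/(6h_1) = 91/216. So p'(1) = 25/8.

3.1250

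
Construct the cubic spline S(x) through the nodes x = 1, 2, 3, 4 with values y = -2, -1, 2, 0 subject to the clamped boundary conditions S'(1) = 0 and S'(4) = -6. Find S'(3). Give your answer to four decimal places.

1.6000

Let M_i = S''(x_i). Step sizes h_i = 1, 1, 1; slopes of the chords Δ_i = (y_(i+1) - y_i)/h_i = 1, 3, -2.
  1·M_0 + 4·M_1 + 1·M_2 = 6(Δ_1 - Δ_0) = 12
  1·M_1 + 4·M_2 + 1·M_3 = 6(Δ_2 - Δ_1) = -30
Clamped end conditions give two more equations: 2h_0·M_0 + h_0·M_1 = 6(Δ_0 - S'(1)) = 6 and h_2·M_2 + 2h_2·M_3 = 6(S'(4) - Δ_2) = -24.
Solving: M_0 = 4/5, M_1 = 22/5, M_2 = -32/5, M_3 = -44/5.
On [3, 4], S'(x) = b_2 + 2c_2·(x - 3) + 3d_2·(x - 3)² with b_2 = Δ_2 - h_2(2M_2 + M_3)/6 = 8/5, c_2 = M_2/2 = -16/5, d_2 = (M_3 - M_2)/(6h_2) = -2/5. So S'(3) = 8/5.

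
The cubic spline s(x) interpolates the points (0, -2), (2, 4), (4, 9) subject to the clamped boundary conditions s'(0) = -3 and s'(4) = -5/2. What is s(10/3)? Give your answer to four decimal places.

With σ_i denoting the second derivative at x_i, h_i = 2, 2, and Δ_i = (y_(i+1) − y_i)/h_i = 3, 5/2:
  2·σ_0 + 8·σ_1 + 2·σ_2 = 6(Δ_1 - Δ_0) = -3
Clamped end conditions give two more equations: 2h_0·σ_0 + h_0·σ_1 = 6(Δ_0 - s'(0)) = 36 and h_1·σ_1 + 2h_1·σ_2 = 6(s'(4) - Δ_1) = -30.
Solving: σ_0 = 19/2, σ_1 = -1, σ_2 = -7.
On [2, 4], s(x) = 4 + 11/2·(x - 2) - 1/2·(x - 2)² - 1/2·(x - 2)³.
With (x - 2) = 4/3: s(10/3) = 250/27.

9.2593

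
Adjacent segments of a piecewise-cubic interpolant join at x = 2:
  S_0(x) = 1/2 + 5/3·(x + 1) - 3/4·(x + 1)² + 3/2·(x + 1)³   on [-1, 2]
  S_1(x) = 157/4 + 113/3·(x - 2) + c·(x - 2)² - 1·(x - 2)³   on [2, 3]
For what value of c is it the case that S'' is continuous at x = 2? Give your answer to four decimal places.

S_0''(x) = -3/2 + 9·(x + 1), so S_0''(2) = 51/2. On the right, S_1''(2) = 2c, so c = 51/4.

12.7500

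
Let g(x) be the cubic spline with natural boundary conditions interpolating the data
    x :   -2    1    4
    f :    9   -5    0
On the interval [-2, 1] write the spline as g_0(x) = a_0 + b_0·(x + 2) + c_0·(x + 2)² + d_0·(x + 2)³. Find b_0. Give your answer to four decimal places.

Write m_i for g''(x_i). With h_i = 3, 3 and divided differences Δ_i = -14/3, 5/3, the continuity of g' gives the tridiagonal system
  3·m_0 + 12·m_1 + 3·m_2 = 6(Δ_1 - Δ_0) = 38
Natural end conditions: m_0 = m_2 = 0.
Solving: m_0 = 0, m_1 = 19/6, m_2 = 0.
On [-2, 1], with g_0(x) = a_0 + b_0·(x + 2) + c_0·(x + 2)² + d_0·(x + 2)³: c_0 = m_0/2 = 0, d_0 = (m_1 - m_0)/(6h_0) = 19/108, b_0 = Δ_0 - h_0(2m_0 + m_1)/6 = -25/4.

-6.2500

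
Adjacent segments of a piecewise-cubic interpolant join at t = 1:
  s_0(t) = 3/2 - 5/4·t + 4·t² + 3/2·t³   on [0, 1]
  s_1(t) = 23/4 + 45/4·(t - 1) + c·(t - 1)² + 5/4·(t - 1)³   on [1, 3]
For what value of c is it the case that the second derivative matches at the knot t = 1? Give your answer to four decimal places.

s_0''(t) = 8 + 9·t, so s_0''(1) = 17. On the right, s_1''(1) = 2c, so c = 17/2.

8.5000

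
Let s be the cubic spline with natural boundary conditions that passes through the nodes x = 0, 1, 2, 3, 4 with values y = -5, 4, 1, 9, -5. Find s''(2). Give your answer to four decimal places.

With σ_i denoting the second derivative at x_i, h_i = 1, 1, 1, 1, and Δ_i = (y_(i+1) − y_i)/h_i = 9, -3, 8, -14:
  1·σ_0 + 4·σ_1 + 1·σ_2 = 6(Δ_1 - Δ_0) = -72
  1·σ_1 + 4·σ_2 + 1·σ_3 = 6(Δ_2 - Δ_1) = 66
  1·σ_2 + 4·σ_3 + 1·σ_4 = 6(Δ_3 - Δ_2) = -132
Natural end conditions: σ_0 = σ_4 = 0.
Solving the tridiagonal system: σ_0 = 0, σ_1 = -369/14, σ_2 = 234/7, σ_3 = -579/14, σ_4 = 0.

33.4286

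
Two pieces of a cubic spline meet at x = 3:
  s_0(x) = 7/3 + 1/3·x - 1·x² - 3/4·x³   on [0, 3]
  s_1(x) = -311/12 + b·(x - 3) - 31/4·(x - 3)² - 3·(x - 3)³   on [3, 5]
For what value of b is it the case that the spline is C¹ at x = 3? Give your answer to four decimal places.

-25.9167

s_0'(x) = 1/3 - 2·x - 9/4·x², so s_0'(3) = -311/12. On the right, s_1'(3) = b, so b = -311/12.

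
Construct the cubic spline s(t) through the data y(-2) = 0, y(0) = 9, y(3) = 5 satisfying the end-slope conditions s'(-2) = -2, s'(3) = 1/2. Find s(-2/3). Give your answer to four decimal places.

5.2593

Put m_i = s'' at the i-th knot. Here h = (2, 3) and Δ = (9/2, -4/3), so the interior equations h_(i-1)·m_(i-1) + 2(h_(i-1)+h_i)·m_i + h_i·m_(i+1) = 6(Δ_i − Δ_(i-1)) read
  2·m_0 + 10·m_1 + 3·m_2 = 6(Δ_1 - Δ_0) = -35
Clamped end conditions give two more equations: 2h_0·m_0 + h_0·m_1 = 6(Δ_0 - s'(-2)) = 39 and h_1·m_1 + 2h_1·m_2 = 6(s'(3) - Δ_1) = 11.
Forward elimination and back-substitution give m_0 = 55/4, m_1 = -8, m_2 = 35/6.
On [-2, 0], s(t) = 0 - 2·(t + 2) + 55/8·(t + 2)² - 29/16·(t + 2)³.
With (t + 2) = 4/3: s(-2/3) = 142/27.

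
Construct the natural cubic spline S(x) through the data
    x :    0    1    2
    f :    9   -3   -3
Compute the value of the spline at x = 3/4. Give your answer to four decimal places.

With M_i denoting the second derivative at x_i, h_i = 1, 1, and Δ_i = (y_(i+1) − y_i)/h_i = -12, 0:
  1·M_0 + 4·M_1 + 1·M_2 = 6(Δ_1 - Δ_0) = 72
Natural end conditions: M_0 = M_2 = 0.
Solving: M_0 = 0, M_1 = 18, M_2 = 0.
On [0, 1], S(x) = 9 - 15·x + 0·x² + 3·x³.
With x = 3/4: S(3/4) = -63/64.

-0.9844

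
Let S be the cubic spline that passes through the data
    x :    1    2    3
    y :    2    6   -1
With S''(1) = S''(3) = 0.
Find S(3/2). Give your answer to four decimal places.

5.0313

Write M_i for S''(x_i). With h_i = 1, 1 and divided differences Δ_i = 4, -7, the continuity of S' gives the tridiagonal system
  1·M_0 + 4·M_1 + 1·M_2 = 6(Δ_1 - Δ_0) = -66
Natural end conditions: M_0 = M_2 = 0.
Solving: M_0 = 0, M_1 = -33/2, M_2 = 0.
On [1, 2], S(x) = 2 + 27/4·(x - 1) + 0·(x - 1)² - 11/4·(x - 1)³.
With (x - 1) = 1/2: S(3/2) = 161/32.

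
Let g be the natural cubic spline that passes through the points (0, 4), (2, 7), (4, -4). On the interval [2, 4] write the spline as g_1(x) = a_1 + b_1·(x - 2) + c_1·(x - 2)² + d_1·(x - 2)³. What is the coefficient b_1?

-2

With M_i denoting the second derivative at x_i, h_i = 2, 2, and Δ_i = (y_(i+1) − y_i)/h_i = 3/2, -11/2:
  2·M_0 + 8·M_1 + 2·M_2 = 6(Δ_1 - Δ_0) = -42
Natural end conditions: M_0 = M_2 = 0.
Forward elimination and back-substitution give M_0 = 0, M_1 = -21/4, M_2 = 0.
On [2, 4], with g_1(x) = a_1 + b_1·(x - 2) + c_1·(x - 2)² + d_1·(x - 2)³: c_1 = M_1/2 = -21/8, d_1 = (M_2 - M_1)/(6h_1) = 7/16, b_1 = Δ_1 - h_1(2M_1 + M_2)/6 = -2.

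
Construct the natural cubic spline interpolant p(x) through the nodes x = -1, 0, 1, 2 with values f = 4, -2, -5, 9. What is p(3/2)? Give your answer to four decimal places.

0.3750

Write M_i for p''(x_i). With h_i = 1, 1, 1 and divided differences Δ_i = -6, -3, 14, the continuity of p' gives the tridiagonal system
  1·M_0 + 4·M_1 + 1·M_2 = 6(Δ_1 - Δ_0) = 18
  1·M_1 + 4·M_2 + 1·M_3 = 6(Δ_2 - Δ_1) = 102
Natural end conditions: M_0 = M_3 = 0.
Solving: M_0 = 0, M_1 = -2, M_2 = 26, M_3 = 0.
On [1, 2], p(x) = -5 + 16/3·(x - 1) + 13·(x - 1)² - 13/3·(x - 1)³.
With (x - 1) = 1/2: p(3/2) = 3/8.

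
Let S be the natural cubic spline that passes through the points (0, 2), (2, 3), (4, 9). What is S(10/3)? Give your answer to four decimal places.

6.6296

Write M_i for S''(x_i). With h_i = 2, 2 and divided differences Δ_i = 1/2, 3, the continuity of S' gives the tridiagonal system
  2·M_0 + 8·M_1 + 2·M_2 = 6(Δ_1 - Δ_0) = 15
Natural end conditions: M_0 = M_2 = 0.
Forward elimination and back-substitution give M_0 = 0, M_1 = 15/8, M_2 = 0.
On [2, 4], S(x) = 3 + 7/4·(x - 2) + 15/16·(x - 2)² - 5/32·(x - 2)³.
With (x - 2) = 4/3: S(10/3) = 179/27.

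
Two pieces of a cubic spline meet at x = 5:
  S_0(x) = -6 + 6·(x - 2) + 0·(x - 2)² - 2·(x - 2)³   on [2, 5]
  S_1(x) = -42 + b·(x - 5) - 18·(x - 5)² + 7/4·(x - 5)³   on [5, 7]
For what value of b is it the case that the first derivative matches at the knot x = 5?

-48

S_0'(x) = 6 + 0·(x - 2) - 6·(x - 2)², so S_0'(5) = -48. On the right, S_1'(5) = b, so b = -48.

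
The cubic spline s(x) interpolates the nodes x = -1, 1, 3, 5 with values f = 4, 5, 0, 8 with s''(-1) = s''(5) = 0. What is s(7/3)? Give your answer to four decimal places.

Write m_i for s''(x_i). With h_i = 2, 2, 2 and divided differences Δ_i = 1/2, -5/2, 4, the continuity of s' gives the tridiagonal system
  2·m_0 + 8·m_1 + 2·m_2 = 6(Δ_1 - Δ_0) = -18
  2·m_1 + 8·m_2 + 2·m_3 = 6(Δ_2 - Δ_1) = 39
Natural end conditions: m_0 = m_3 = 0.
Solving: m_0 = 0, m_1 = -37/10, m_2 = 29/5, m_3 = 0.
On [1, 3], s(x) = 5 - 59/30·(x - 1) - 37/20·(x - 1)² + 19/24·(x - 1)³.
With (x - 1) = 4/3: s(7/3) = 391/405.

0.9654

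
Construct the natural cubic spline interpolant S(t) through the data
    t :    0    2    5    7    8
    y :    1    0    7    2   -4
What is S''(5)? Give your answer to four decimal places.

Write M_i for S''(x_i). With h_i = 2, 3, 2, 1 and divided differences Δ_i = -1/2, 7/3, -5/2, -6, the continuity of S' gives the tridiagonal system
  2·M_0 + 10·M_1 + 3·M_2 = 6(Δ_1 - Δ_0) = 17
  3·M_1 + 10·M_2 + 2·M_3 = 6(Δ_2 - Δ_1) = -29
  2·M_2 + 6·M_3 + 1·M_4 = 6(Δ_3 - Δ_2) = -21
Natural end conditions: M_0 = M_4 = 0.
Forward elimination and back-substitution give M_0 = 0, M_1 = 674/253, M_2 = -813/253, M_3 = -1229/506, M_4 = 0.

-3.2134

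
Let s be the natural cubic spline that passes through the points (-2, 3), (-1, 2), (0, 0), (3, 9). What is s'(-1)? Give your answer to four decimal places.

-1.8387

With m_i denoting the second derivative at x_i, h_i = 1, 1, 3, and Δ_i = (y_(i+1) − y_i)/h_i = -1, -2, 3:
  1·m_0 + 4·m_1 + 1·m_2 = 6(Δ_1 - Δ_0) = -6
  1·m_1 + 8·m_2 + 3·m_3 = 6(Δ_2 - Δ_1) = 30
Natural end conditions: m_0 = m_3 = 0.
Forward elimination and back-substitution give m_0 = 0, m_1 = -78/31, m_2 = 126/31, m_3 = 0.
On [-1, 0], s'(t) = b_1 + 2c_1·(t + 1) + 3d_1·(t + 1)² with b_1 = Δ_1 - h_1(2m_1 + m_2)/6 = -57/31, c_1 = m_1/2 = -39/31, d_1 = (m_2 - m_1)/(6h_1) = 34/31. So s'(-1) = -57/31.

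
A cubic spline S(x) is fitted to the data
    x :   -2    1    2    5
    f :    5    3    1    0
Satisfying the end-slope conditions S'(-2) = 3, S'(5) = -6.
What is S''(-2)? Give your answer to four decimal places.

-3.5758

With σ_i denoting the second derivative at x_i, h_i = 3, 1, 3, and Δ_i = (y_(i+1) − y_i)/h_i = -2/3, -2, -1/3:
  3·σ_0 + 8·σ_1 + 1·σ_2 = 6(Δ_1 - Δ_0) = -8
  1·σ_1 + 8·σ_2 + 3·σ_3 = 6(Δ_2 - Δ_1) = 10
Clamped end conditions give two more equations: 2h_0·σ_0 + h_0·σ_1 = 6(Δ_0 - S'(-2)) = -22 and h_2·σ_2 + 2h_2·σ_3 = 6(S'(5) - Δ_2) = -34.
Forward elimination and back-substitution give σ_0 = -118/33, σ_1 = -2/11, σ_2 = 46/11, σ_3 = -256/33.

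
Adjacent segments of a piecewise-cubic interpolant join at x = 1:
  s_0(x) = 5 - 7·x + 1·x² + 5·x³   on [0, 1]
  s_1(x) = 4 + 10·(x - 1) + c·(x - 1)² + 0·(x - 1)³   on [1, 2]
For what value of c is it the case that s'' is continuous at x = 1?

s_0''(x) = 2 + 30·x, so s_0''(1) = 32. On the right, s_1''(1) = 2c, so c = 16.

16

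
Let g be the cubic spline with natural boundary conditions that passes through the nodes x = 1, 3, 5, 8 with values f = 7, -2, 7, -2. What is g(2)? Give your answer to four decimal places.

0.4276

With M_i denoting the second derivative at x_i, h_i = 2, 2, 3, and Δ_i = (y_(i+1) − y_i)/h_i = -9/2, 9/2, -3:
  2·M_0 + 8·M_1 + 2·M_2 = 6(Δ_1 - Δ_0) = 54
  2·M_1 + 10·M_2 + 3·M_3 = 6(Δ_2 - Δ_1) = -45
Natural end conditions: M_0 = M_3 = 0.
Hence M_0 = 0, M_1 = 315/38, M_2 = -117/19, M_3 = 0.
On [1, 3], g(x) = 7 - 138/19·(x - 1) + 0·(x - 1)² + 105/152·(x - 1)³.
With (x - 1) = 1: g(2) = 65/152.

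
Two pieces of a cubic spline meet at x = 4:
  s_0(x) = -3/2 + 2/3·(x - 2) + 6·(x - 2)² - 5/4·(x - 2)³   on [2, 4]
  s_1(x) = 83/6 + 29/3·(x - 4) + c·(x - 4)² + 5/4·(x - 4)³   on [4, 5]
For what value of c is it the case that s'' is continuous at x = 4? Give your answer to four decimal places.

s_0''(x) = 12 - 15/2·(x - 2), so s_0''(4) = -3. On the right, s_1''(4) = 2c, so c = -3/2.

-1.5000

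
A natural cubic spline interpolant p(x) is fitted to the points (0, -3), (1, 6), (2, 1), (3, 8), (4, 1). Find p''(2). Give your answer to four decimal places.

32.5714

Let m_i = p''(x_i). Step sizes h_i = 1, 1, 1, 1; slopes of the chords Δ_i = (y_(i+1) - y_i)/h_i = 9, -5, 7, -7.
  1·m_0 + 4·m_1 + 1·m_2 = 6(Δ_1 - Δ_0) = -84
  1·m_1 + 4·m_2 + 1·m_3 = 6(Δ_2 - Δ_1) = 72
  1·m_2 + 4·m_3 + 1·m_4 = 6(Δ_3 - Δ_2) = -84
Natural end conditions: m_0 = m_4 = 0.
Solving: m_0 = 0, m_1 = -204/7, m_2 = 228/7, m_3 = -204/7, m_4 = 0.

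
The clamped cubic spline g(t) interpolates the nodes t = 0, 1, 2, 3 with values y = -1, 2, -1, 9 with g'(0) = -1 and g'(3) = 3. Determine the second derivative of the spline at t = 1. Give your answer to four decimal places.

-23.7333

Put m_i = g'' at the i-th knot. Here h = (1, 1, 1) and Δ = (3, -3, 10), so the interior equations h_(i-1)·m_(i-1) + 2(h_(i-1)+h_i)·m_i + h_i·m_(i+1) = 6(Δ_i − Δ_(i-1)) read
  1·m_0 + 4·m_1 + 1·m_2 = 6(Δ_1 - Δ_0) = -36
  1·m_1 + 4·m_2 + 1·m_3 = 6(Δ_2 - Δ_1) = 78
Clamped end conditions give two more equations: 2h_0·m_0 + h_0·m_1 = 6(Δ_0 - g'(0)) = 24 and h_2·m_2 + 2h_2·m_3 = 6(g'(3) - Δ_2) = -42.
Solving: m_0 = 358/15, m_1 = -356/15, m_2 = 526/15, m_3 = -578/15.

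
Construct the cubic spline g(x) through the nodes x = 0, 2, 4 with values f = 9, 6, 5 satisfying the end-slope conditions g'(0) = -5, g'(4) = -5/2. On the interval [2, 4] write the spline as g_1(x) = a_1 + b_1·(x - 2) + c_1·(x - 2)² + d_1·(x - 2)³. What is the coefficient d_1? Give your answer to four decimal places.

-0.2813

With m_i denoting the second derivative at x_i, h_i = 2, 2, and Δ_i = (y_(i+1) − y_i)/h_i = -3/2, -1/2:
  2·m_0 + 8·m_1 + 2·m_2 = 6(Δ_1 - Δ_0) = 6
Clamped end conditions give two more equations: 2h_0·m_0 + h_0·m_1 = 6(Δ_0 - g'(0)) = 21 and h_1·m_1 + 2h_1·m_2 = 6(g'(4) - Δ_1) = -12.
Hence m_0 = 41/8, m_1 = 1/4, m_2 = -25/8.
On [2, 4], with g_1(x) = a_1 + b_1·(x - 2) + c_1·(x - 2)² + d_1·(x - 2)³: c_1 = m_1/2 = 1/8, d_1 = (m_2 - m_1)/(6h_1) = -9/32, b_1 = Δ_1 - h_1(2m_1 + m_2)/6 = 3/8.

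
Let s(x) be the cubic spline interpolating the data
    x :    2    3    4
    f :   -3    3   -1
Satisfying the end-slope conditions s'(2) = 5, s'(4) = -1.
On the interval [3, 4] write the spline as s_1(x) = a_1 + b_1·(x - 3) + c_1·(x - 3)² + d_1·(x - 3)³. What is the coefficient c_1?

Put m_i = s'' at the i-th knot. Here h = (1, 1) and Δ = (6, -4), so the interior equations h_(i-1)·m_(i-1) + 2(h_(i-1)+h_i)·m_i + h_i·m_(i+1) = 6(Δ_i − Δ_(i-1)) read
  1·m_0 + 4·m_1 + 1·m_2 = 6(Δ_1 - Δ_0) = -60
Clamped end conditions give two more equations: 2h_0·m_0 + h_0·m_1 = 6(Δ_0 - s'(2)) = 6 and h_1·m_1 + 2h_1·m_2 = 6(s'(4) - Δ_1) = 18.
Hence m_0 = 15, m_1 = -24, m_2 = 21.
On [3, 4], with s_1(x) = a_1 + b_1·(x - 3) + c_1·(x - 3)² + d_1·(x - 3)³: c_1 = m_1/2 = -12, d_1 = (m_2 - m_1)/(6h_1) = 15/2, b_1 = Δ_1 - h_1(2m_1 + m_2)/6 = 1/2.

-12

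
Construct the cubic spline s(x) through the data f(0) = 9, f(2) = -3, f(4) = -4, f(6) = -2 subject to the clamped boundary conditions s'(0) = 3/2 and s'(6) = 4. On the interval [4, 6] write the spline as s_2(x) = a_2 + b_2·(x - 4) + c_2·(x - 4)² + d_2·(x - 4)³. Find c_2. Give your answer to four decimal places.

-1.2333

With m_i denoting the second derivative at x_i, h_i = 2, 2, 2, and Δ_i = (y_(i+1) − y_i)/h_i = -6, -1/2, 1:
  2·m_0 + 8·m_1 + 2·m_2 = 6(Δ_1 - Δ_0) = 33
  2·m_1 + 8·m_2 + 2·m_3 = 6(Δ_2 - Δ_1) = 9
Clamped end conditions give two more equations: 2h_0·m_0 + h_0·m_1 = 6(Δ_0 - s'(0)) = -45 and h_2·m_2 + 2h_2·m_3 = 6(s'(6) - Δ_2) = 18.
Solving: m_0 = -467/30, m_1 = 259/30, m_2 = -37/15, m_3 = 86/15.
On [4, 6], with s_2(x) = a_2 + b_2·(x - 4) + c_2·(x - 4)² + d_2·(x - 4)³: c_2 = m_2/2 = -37/30, d_2 = (m_3 - m_2)/(6h_2) = 41/60, b_2 = Δ_2 - h_2(2m_2 + m_3)/6 = 11/15.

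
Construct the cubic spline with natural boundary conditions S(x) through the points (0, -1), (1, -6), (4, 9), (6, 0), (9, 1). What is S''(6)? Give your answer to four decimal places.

4.9130

Write M_i for S''(x_i). With h_i = 1, 3, 2, 3 and divided differences Δ_i = -5, 5, -9/2, 1/3, the continuity of S' gives the tridiagonal system
  1·M_0 + 8·M_1 + 3·M_2 = 6(Δ_1 - Δ_0) = 60
  3·M_1 + 10·M_2 + 2·M_3 = 6(Δ_2 - Δ_1) = -57
  2·M_2 + 10·M_3 + 3·M_4 = 6(Δ_3 - Δ_2) = 29
Natural end conditions: M_0 = M_4 = 0.
Hence M_0 = 0, M_1 = 1274/113, M_2 = -3412/339, M_3 = 3331/678, M_4 = 0.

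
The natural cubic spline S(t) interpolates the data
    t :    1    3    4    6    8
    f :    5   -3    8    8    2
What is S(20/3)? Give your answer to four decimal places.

With M_i denoting the second derivative at x_i, h_i = 2, 1, 2, 2, and Δ_i = (y_(i+1) − y_i)/h_i = -4, 11, 0, -3:
  2·M_0 + 6·M_1 + 1·M_2 = 6(Δ_1 - Δ_0) = 90
  1·M_1 + 6·M_2 + 2·M_3 = 6(Δ_2 - Δ_1) = -66
  2·M_2 + 8·M_3 + 2·M_4 = 6(Δ_3 - Δ_2) = -18
Natural end conditions: M_0 = M_4 = 0.
Solving: M_0 = 0, M_1 = 1113/64, M_2 = -459/32, M_3 = 171/128, M_4 = 0.
On [6, 8], S(t) = 8 - 249/64·(t - 6) + 171/256·(t - 6)² - 57/512·(t - 6)³.
With (t - 6) = 2/3: S(20/3) = 1633/288.

5.6701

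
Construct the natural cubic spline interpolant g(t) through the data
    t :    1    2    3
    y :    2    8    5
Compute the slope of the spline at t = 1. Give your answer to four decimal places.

8.2500

With σ_i denoting the second derivative at x_i, h_i = 1, 1, and Δ_i = (y_(i+1) − y_i)/h_i = 6, -3:
  1·σ_0 + 4·σ_1 + 1·σ_2 = 6(Δ_1 - Δ_0) = -54
Natural end conditions: σ_0 = σ_2 = 0.
Forward elimination and back-substitution give σ_0 = 0, σ_1 = -27/2, σ_2 = 0.
On [1, 2], g'(t) = b_0 + 2c_0·(t - 1) + 3d_0·(t - 1)² with b_0 = Δ_0 - h_0(2σ_0 + σ_1)/6 = 33/4, c_0 = σ_0/2 = 0, d_0 = (σ_1 - σ_0)/(6h_0) = -9/4. So g'(1) = 33/4.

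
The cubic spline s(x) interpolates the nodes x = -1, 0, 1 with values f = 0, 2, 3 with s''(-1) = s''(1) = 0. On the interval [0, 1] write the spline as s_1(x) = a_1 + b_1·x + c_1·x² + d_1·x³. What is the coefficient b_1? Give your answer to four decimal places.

Write σ_i for s''(x_i). With h_i = 1, 1 and divided differences Δ_i = 2, 1, the continuity of s' gives the tridiagonal system
  1·σ_0 + 4·σ_1 + 1·σ_2 = 6(Δ_1 - Δ_0) = -6
Natural end conditions: σ_0 = σ_2 = 0.
Solving the tridiagonal system: σ_0 = 0, σ_1 = -3/2, σ_2 = 0.
On [0, 1], with s_1(x) = a_1 + b_1·x + c_1·x² + d_1·x³: c_1 = σ_1/2 = -3/4, d_1 = (σ_2 - σ_1)/(6h_1) = 1/4, b_1 = Δ_1 - h_1(2σ_1 + σ_2)/6 = 3/2.

1.5000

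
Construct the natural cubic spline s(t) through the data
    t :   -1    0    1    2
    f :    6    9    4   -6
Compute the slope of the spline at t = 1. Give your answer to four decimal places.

-8.4000

Write σ_i for s''(x_i). With h_i = 1, 1, 1 and divided differences Δ_i = 3, -5, -10, the continuity of s' gives the tridiagonal system
  1·σ_0 + 4·σ_1 + 1·σ_2 = 6(Δ_1 - Δ_0) = -48
  1·σ_1 + 4·σ_2 + 1·σ_3 = 6(Δ_2 - Δ_1) = -30
Natural end conditions: σ_0 = σ_3 = 0.
Solving the tridiagonal system: σ_0 = 0, σ_1 = -54/5, σ_2 = -24/5, σ_3 = 0.
On [1, 2], s'(t) = b_2 + 2c_2·(t - 1) + 3d_2·(t - 1)² with b_2 = Δ_2 - h_2(2σ_2 + σ_3)/6 = -42/5, c_2 = σ_2/2 = -12/5, d_2 = (σ_3 - σ_2)/(6h_2) = 4/5. So s'(1) = -42/5.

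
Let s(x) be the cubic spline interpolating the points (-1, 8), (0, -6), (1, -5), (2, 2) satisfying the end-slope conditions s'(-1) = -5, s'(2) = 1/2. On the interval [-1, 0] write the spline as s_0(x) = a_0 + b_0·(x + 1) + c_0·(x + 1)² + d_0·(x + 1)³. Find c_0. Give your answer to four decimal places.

Let M_i = s''(x_i). Step sizes h_i = 1, 1, 1; slopes of the chords Δ_i = (y_(i+1) - y_i)/h_i = -14, 1, 7.
  1·M_0 + 4·M_1 + 1·M_2 = 6(Δ_1 - Δ_0) = 90
  1·M_1 + 4·M_2 + 1·M_3 = 6(Δ_2 - Δ_1) = 36
Clamped end conditions give two more equations: 2h_0·M_0 + h_0·M_1 = 6(Δ_0 - s'(-1)) = -54 and h_2·M_2 + 2h_2·M_3 = 6(s'(2) - Δ_2) = -39.
Forward elimination and back-substitution give M_0 = -641/15, M_1 = 472/15, M_2 = 103/15, M_3 = -344/15.
On [-1, 0], with s_0(x) = a_0 + b_0·(x + 1) + c_0·(x + 1)² + d_0·(x + 1)³: c_0 = M_0/2 = -641/30, d_0 = (M_1 - M_0)/(6h_0) = 371/30, b_0 = Δ_0 - h_0(2M_0 + M_1)/6 = -5.

-21.3667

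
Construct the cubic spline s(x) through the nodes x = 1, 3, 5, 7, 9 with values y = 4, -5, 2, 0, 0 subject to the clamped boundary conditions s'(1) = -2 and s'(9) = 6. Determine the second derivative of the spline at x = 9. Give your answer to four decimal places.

9.0357

Let m_i = s''(x_i). Step sizes h_i = 2, 2, 2, 2; slopes of the chords Δ_i = (y_(i+1) - y_i)/h_i = -9/2, 7/2, -1, 0.
  2·m_0 + 8·m_1 + 2·m_2 = 6(Δ_1 - Δ_0) = 48
  2·m_1 + 8·m_2 + 2·m_3 = 6(Δ_2 - Δ_1) = -27
  2·m_2 + 8·m_3 + 2·m_4 = 6(Δ_3 - Δ_2) = 6
Clamped end conditions give two more equations: 2h_0·m_0 + h_0·m_1 = 6(Δ_0 - s'(1)) = -15 and h_3·m_3 + 2h_3·m_4 = 6(s'(9) - Δ_3) = 36.
Solving: m_0 = -239/28, m_1 = 67/7, m_2 = -23/4, m_3 = -1/14, m_4 = 253/28.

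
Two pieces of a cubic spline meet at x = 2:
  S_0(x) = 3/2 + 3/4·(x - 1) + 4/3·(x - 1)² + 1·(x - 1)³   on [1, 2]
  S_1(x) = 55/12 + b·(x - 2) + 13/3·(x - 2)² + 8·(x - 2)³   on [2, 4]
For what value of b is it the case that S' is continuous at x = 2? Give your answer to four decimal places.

6.4167

S_0'(x) = 3/4 + 8/3·(x - 1) + 3·(x - 1)², so S_0'(2) = 77/12. On the right, S_1'(2) = b, so b = 77/12.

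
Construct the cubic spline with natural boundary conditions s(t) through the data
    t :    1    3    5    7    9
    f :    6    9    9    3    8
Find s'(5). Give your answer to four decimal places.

-2.3750

With M_i denoting the second derivative at x_i, h_i = 2, 2, 2, 2, and Δ_i = (y_(i+1) − y_i)/h_i = 3/2, 0, -3, 5/2:
  2·M_0 + 8·M_1 + 2·M_2 = 6(Δ_1 - Δ_0) = -9
  2·M_1 + 8·M_2 + 2·M_3 = 6(Δ_2 - Δ_1) = -18
  2·M_2 + 8·M_3 + 2·M_4 = 6(Δ_3 - Δ_2) = 33
Natural end conditions: M_0 = M_4 = 0.
Solving the tridiagonal system: M_0 = 0, M_1 = -15/56, M_2 = -24/7, M_3 = 279/56, M_4 = 0.
On [5, 7], s'(t) = b_2 + 2c_2·(t - 5) + 3d_2·(t - 5)² with b_2 = Δ_2 - h_2(2M_2 + M_3)/6 = -19/8, c_2 = M_2/2 = -12/7, d_2 = (M_3 - M_2)/(6h_2) = 157/224. So s'(5) = -19/8.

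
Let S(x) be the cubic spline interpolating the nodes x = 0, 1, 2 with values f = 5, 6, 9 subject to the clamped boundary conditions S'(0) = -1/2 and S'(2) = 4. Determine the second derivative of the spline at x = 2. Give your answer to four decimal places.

Let M_i = S''(x_i). Step sizes h_i = 1, 1; slopes of the chords Δ_i = (y_(i+1) - y_i)/h_i = 1, 3.
  1·M_0 + 4·M_1 + 1·M_2 = 6(Δ_1 - Δ_0) = 12
Clamped end conditions give two more equations: 2h_0·M_0 + h_0·M_1 = 6(Δ_0 - S'(0)) = 9 and h_1·M_1 + 2h_1·M_2 = 6(S'(2) - Δ_1) = 6.
Forward elimination and back-substitution give M_0 = 15/4, M_1 = 3/2, M_2 = 9/4.

2.2500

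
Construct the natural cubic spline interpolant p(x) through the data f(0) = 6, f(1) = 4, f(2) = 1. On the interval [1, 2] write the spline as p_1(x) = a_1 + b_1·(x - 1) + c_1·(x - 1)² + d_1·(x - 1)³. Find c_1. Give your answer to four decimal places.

-0.7500

Put M_i = p'' at the i-th knot. Here h = (1, 1) and Δ = (-2, -3), so the interior equations h_(i-1)·M_(i-1) + 2(h_(i-1)+h_i)·M_i + h_i·M_(i+1) = 6(Δ_i − Δ_(i-1)) read
  1·M_0 + 4·M_1 + 1·M_2 = 6(Δ_1 - Δ_0) = -6
Natural end conditions: M_0 = M_2 = 0.
Solving the tridiagonal system: M_0 = 0, M_1 = -3/2, M_2 = 0.
On [1, 2], with p_1(x) = a_1 + b_1·(x - 1) + c_1·(x - 1)² + d_1·(x - 1)³: c_1 = M_1/2 = -3/4, d_1 = (M_2 - M_1)/(6h_1) = 1/4, b_1 = Δ_1 - h_1(2M_1 + M_2)/6 = -5/2.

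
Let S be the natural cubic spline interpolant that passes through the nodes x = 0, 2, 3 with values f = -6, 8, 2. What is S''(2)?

Let m_i = S''(x_i). Step sizes h_i = 2, 1; slopes of the chords Δ_i = (y_(i+1) - y_i)/h_i = 7, -6.
  2·m_0 + 6·m_1 + 1·m_2 = 6(Δ_1 - Δ_0) = -78
Natural end conditions: m_0 = m_2 = 0.
Solving the tridiagonal system: m_0 = 0, m_1 = -13, m_2 = 0.

-13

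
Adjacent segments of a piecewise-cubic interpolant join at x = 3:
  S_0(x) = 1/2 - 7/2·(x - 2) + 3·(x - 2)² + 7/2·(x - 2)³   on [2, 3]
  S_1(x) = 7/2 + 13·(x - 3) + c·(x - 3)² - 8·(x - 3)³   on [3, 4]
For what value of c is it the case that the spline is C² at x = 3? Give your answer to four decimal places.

13.5000

S_0''(x) = 6 + 21·(x - 2), so S_0''(3) = 27. On the right, S_1''(3) = 2c, so c = 27/2.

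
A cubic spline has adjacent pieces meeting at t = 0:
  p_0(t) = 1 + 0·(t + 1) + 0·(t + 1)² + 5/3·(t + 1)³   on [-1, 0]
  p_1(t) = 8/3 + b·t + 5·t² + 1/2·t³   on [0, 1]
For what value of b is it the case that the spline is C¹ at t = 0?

p_0'(t) = 0 + 0·(t + 1) + 5·(t + 1)², so p_0'(0) = 5. On the right, p_1'(0) = b, so b = 5.

5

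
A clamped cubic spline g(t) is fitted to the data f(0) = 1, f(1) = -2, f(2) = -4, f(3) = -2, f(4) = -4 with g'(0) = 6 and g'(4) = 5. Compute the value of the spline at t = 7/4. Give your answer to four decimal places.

With M_i denoting the second derivative at x_i, h_i = 1, 1, 1, 1, and Δ_i = (y_(i+1) − y_i)/h_i = -3, -2, 2, -2:
  1·M_0 + 4·M_1 + 1·M_2 = 6(Δ_1 - Δ_0) = 6
  1·M_1 + 4·M_2 + 1·M_3 = 6(Δ_2 - Δ_1) = 24
  1·M_2 + 4·M_3 + 1·M_4 = 6(Δ_3 - Δ_2) = -24
Clamped end conditions give two more equations: 2h_0·M_0 + h_0·M_1 = 6(Δ_0 - g'(0)) = -54 and h_3·M_3 + 2h_3·M_4 = 6(g'(4) - Δ_3) = 42.
Solving: M_0 = -214/7, M_1 = 50/7, M_2 = 8, M_3 = -106/7, M_4 = 200/7.
On [1, 2], g(t) = -2 - 40/7·(t - 1) + 25/7·(t - 1)² + 1/7·(t - 1)³.
With (t - 1) = 3/4: g(7/4) = -1889/448.

-4.2165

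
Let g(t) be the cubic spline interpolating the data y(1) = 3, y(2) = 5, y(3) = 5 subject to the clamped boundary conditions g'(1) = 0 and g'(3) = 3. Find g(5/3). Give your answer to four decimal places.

Put M_i = g'' at the i-th knot. Here h = (1, 1) and Δ = (2, 0), so the interior equations h_(i-1)·M_(i-1) + 2(h_(i-1)+h_i)·M_i + h_i·M_(i+1) = 6(Δ_i − Δ_(i-1)) read
  1·M_0 + 4·M_1 + 1·M_2 = 6(Δ_1 - Δ_0) = -12
Clamped end conditions give two more equations: 2h_0·M_0 + h_0·M_1 = 6(Δ_0 - g'(1)) = 12 and h_1·M_1 + 2h_1·M_2 = 6(g'(3) - Δ_1) = 18.
Forward elimination and back-substitution give M_0 = 21/2, M_1 = -9, M_2 = 27/2.
On [1, 2], g(t) = 3 + 0·(t - 1) + 21/4·(t - 1)² - 13/4·(t - 1)³.
With (t - 1) = 2/3: g(5/3) = 118/27.

4.3704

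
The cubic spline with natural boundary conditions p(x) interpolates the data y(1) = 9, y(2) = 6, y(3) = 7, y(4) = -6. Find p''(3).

Put M_i = p'' at the i-th knot. Here h = (1, 1, 1) and Δ = (-3, 1, -13), so the interior equations h_(i-1)·M_(i-1) + 2(h_(i-1)+h_i)·M_i + h_i·M_(i+1) = 6(Δ_i − Δ_(i-1)) read
  1·M_0 + 4·M_1 + 1·M_2 = 6(Δ_1 - Δ_0) = 24
  1·M_1 + 4·M_2 + 1·M_3 = 6(Δ_2 - Δ_1) = -84
Natural end conditions: M_0 = M_3 = 0.
Forward elimination and back-substitution give M_0 = 0, M_1 = 12, M_2 = -24, M_3 = 0.

-24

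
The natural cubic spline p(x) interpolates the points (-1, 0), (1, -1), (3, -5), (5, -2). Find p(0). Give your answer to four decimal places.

-0.0250

Write M_i for p''(x_i). With h_i = 2, 2, 2 and divided differences Δ_i = -1/2, -2, 3/2, the continuity of p' gives the tridiagonal system
  2·M_0 + 8·M_1 + 2·M_2 = 6(Δ_1 - Δ_0) = -9
  2·M_1 + 8·M_2 + 2·M_3 = 6(Δ_2 - Δ_1) = 21
Natural end conditions: M_0 = M_3 = 0.
Solving: M_0 = 0, M_1 = -19/10, M_2 = 31/10, M_3 = 0.
On [-1, 1], p(x) = 0 + 2/15·(x + 1) + 0·(x + 1)² - 19/120·(x + 1)³.
With (x + 1) = 1: p(0) = -1/40.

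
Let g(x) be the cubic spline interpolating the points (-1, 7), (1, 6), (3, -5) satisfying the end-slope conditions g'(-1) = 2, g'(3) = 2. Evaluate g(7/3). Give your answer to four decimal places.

-3.5556

Let σ_i = g''(x_i). Step sizes h_i = 2, 2; slopes of the chords Δ_i = (y_(i+1) - y_i)/h_i = -1/2, -11/2.
  2·σ_0 + 8·σ_1 + 2·σ_2 = 6(Δ_1 - Δ_0) = -30
Clamped end conditions give two more equations: 2h_0·σ_0 + h_0·σ_1 = 6(Δ_0 - g'(-1)) = -15 and h_1·σ_1 + 2h_1·σ_2 = 6(g'(3) - Δ_1) = 45.
Hence σ_0 = 0, σ_1 = -15/2, σ_2 = 15.
On [1, 3], g(x) = 6 - 11/2·(x - 1) - 15/4·(x - 1)² + 15/8·(x - 1)³.
With (x - 1) = 4/3: g(7/3) = -32/9.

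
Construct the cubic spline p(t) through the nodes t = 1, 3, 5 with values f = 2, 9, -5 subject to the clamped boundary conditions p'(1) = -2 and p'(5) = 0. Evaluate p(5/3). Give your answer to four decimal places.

With M_i denoting the second derivative at x_i, h_i = 2, 2, and Δ_i = (y_(i+1) − y_i)/h_i = 7/2, -7:
  2·M_0 + 8·M_1 + 2·M_2 = 6(Δ_1 - Δ_0) = -63
Clamped end conditions give two more equations: 2h_0·M_0 + h_0·M_1 = 6(Δ_0 - p'(1)) = 33 and h_1·M_1 + 2h_1·M_2 = 6(p'(5) - Δ_1) = 42.
Solving: M_0 = 133/8, M_1 = -67/4, M_2 = 151/8.
On [1, 3], p(t) = 2 - 2·(t - 1) + 133/16·(t - 1)² - 89/32·(t - 1)³.
With (t - 1) = 2/3: p(5/3) = 191/54.

3.5370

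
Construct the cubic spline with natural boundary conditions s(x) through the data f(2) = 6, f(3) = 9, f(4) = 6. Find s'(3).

0

Let m_i = s''(x_i). Step sizes h_i = 1, 1; slopes of the chords Δ_i = (y_(i+1) - y_i)/h_i = 3, -3.
  1·m_0 + 4·m_1 + 1·m_2 = 6(Δ_1 - Δ_0) = -36
Natural end conditions: m_0 = m_2 = 0.
Solving: m_0 = 0, m_1 = -9, m_2 = 0.
On [3, 4], s'(x) = b_1 + 2c_1·(x - 3) + 3d_1·(x - 3)² with b_1 = Δ_1 - h_1(2m_1 + m_2)/6 = 0, c_1 = m_1/2 = -9/2, d_1 = (m_2 - m_1)/(6h_1) = 3/2. So s'(3) = 0.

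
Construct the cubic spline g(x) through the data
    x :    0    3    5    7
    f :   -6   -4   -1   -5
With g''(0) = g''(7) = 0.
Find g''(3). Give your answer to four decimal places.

Let M_i = g''(x_i). Step sizes h_i = 3, 2, 2; slopes of the chords Δ_i = (y_(i+1) - y_i)/h_i = 2/3, 3/2, -2.
  3·M_0 + 10·M_1 + 2·M_2 = 6(Δ_1 - Δ_0) = 5
  2·M_1 + 8·M_2 + 2·M_3 = 6(Δ_2 - Δ_1) = -21
Natural end conditions: M_0 = M_3 = 0.
Hence M_0 = 0, M_1 = 41/38, M_2 = -55/19, M_3 = 0.

1.0789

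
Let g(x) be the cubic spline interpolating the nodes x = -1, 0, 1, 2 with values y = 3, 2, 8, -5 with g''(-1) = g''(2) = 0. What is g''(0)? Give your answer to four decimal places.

18.8000

Write m_i for g''(x_i). With h_i = 1, 1, 1 and divided differences Δ_i = -1, 6, -13, the continuity of g' gives the tridiagonal system
  1·m_0 + 4·m_1 + 1·m_2 = 6(Δ_1 - Δ_0) = 42
  1·m_1 + 4·m_2 + 1·m_3 = 6(Δ_2 - Δ_1) = -114
Natural end conditions: m_0 = m_3 = 0.
Solving the tridiagonal system: m_0 = 0, m_1 = 94/5, m_2 = -166/5, m_3 = 0.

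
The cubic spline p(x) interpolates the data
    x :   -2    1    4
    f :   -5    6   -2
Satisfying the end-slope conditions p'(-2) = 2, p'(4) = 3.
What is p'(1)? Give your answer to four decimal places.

Write m_i for p''(x_i). With h_i = 3, 3 and divided differences Δ_i = 11/3, -8/3, the continuity of p' gives the tridiagonal system
  3·m_0 + 12·m_1 + 3·m_2 = 6(Δ_1 - Δ_0) = -38
Clamped end conditions give two more equations: 2h_0·m_0 + h_0·m_1 = 6(Δ_0 - p'(-2)) = 10 and h_1·m_1 + 2h_1·m_2 = 6(p'(4) - Δ_1) = 34.
Solving: m_0 = 5, m_1 = -20/3, m_2 = 9.
On [1, 4], p'(x) = b_1 + 2c_1·(x - 1) + 3d_1·(x - 1)² with b_1 = Δ_1 - h_1(2m_1 + m_2)/6 = -1/2, c_1 = m_1/2 = -10/3, d_1 = (m_2 - m_1)/(6h_1) = 47/54. So p'(1) = -1/2.

-0.5000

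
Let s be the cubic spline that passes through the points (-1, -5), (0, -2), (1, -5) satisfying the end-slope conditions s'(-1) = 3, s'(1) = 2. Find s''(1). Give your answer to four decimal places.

23.5000

Write σ_i for s''(x_i). With h_i = 1, 1 and divided differences Δ_i = 3, -3, the continuity of s' gives the tridiagonal system
  1·σ_0 + 4·σ_1 + 1·σ_2 = 6(Δ_1 - Δ_0) = -36
Clamped end conditions give two more equations: 2h_0·σ_0 + h_0·σ_1 = 6(Δ_0 - s'(-1)) = 0 and h_1·σ_1 + 2h_1·σ_2 = 6(s'(1) - Δ_1) = 30.
Solving: σ_0 = 17/2, σ_1 = -17, σ_2 = 47/2.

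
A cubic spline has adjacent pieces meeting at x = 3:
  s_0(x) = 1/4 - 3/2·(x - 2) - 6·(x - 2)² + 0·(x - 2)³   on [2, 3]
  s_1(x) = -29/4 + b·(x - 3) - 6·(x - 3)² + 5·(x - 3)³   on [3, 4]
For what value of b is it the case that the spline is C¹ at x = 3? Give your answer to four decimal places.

-13.5000

s_0'(x) = -3/2 - 12·(x - 2) + 0·(x - 2)², so s_0'(3) = -27/2. On the right, s_1'(3) = b, so b = -27/2.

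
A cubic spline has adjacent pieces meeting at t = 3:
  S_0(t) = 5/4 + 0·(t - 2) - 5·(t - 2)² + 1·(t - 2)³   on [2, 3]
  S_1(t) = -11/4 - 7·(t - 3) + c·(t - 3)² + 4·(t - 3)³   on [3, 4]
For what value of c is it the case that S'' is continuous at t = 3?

S_0''(t) = -10 + 6·(t - 2), so S_0''(3) = -4. On the right, S_1''(3) = 2c, so c = -2.

-2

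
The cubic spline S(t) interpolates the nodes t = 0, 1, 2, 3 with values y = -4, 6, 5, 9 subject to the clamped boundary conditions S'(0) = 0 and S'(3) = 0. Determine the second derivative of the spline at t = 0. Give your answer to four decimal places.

With σ_i denoting the second derivative at x_i, h_i = 1, 1, 1, and Δ_i = (y_(i+1) − y_i)/h_i = 10, -1, 4:
  1·σ_0 + 4·σ_1 + 1·σ_2 = 6(Δ_1 - Δ_0) = -66
  1·σ_1 + 4·σ_2 + 1·σ_3 = 6(Δ_2 - Δ_1) = 30
Clamped end conditions give two more equations: 2h_0·σ_0 + h_0·σ_1 = 6(Δ_0 - S'(0)) = 60 and h_2·σ_2 + 2h_2·σ_3 = 6(S'(3) - Δ_2) = -24.
Solving the tridiagonal system: σ_0 = 234/5, σ_1 = -168/5, σ_2 = 108/5, σ_3 = -114/5.

46.8000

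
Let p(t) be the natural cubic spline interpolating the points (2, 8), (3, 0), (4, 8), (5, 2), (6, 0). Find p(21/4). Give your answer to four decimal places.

0.7266

Put m_i = p'' at the i-th knot. Here h = (1, 1, 1, 1) and Δ = (-8, 8, -6, -2), so the interior equations h_(i-1)·m_(i-1) + 2(h_(i-1)+h_i)·m_i + h_i·m_(i+1) = 6(Δ_i − Δ_(i-1)) read
  1·m_0 + 4·m_1 + 1·m_2 = 6(Δ_1 - Δ_0) = 96
  1·m_1 + 4·m_2 + 1·m_3 = 6(Δ_2 - Δ_1) = -84
  1·m_2 + 4·m_3 + 1·m_4 = 6(Δ_3 - Δ_2) = 24
Natural end conditions: m_0 = m_4 = 0.
Hence m_0 = 0, m_1 = 225/7, m_2 = -228/7, m_3 = 99/7, m_4 = 0.
On [5, 6], p(t) = 2 - 47/7·(t - 5) + 99/14·(t - 5)² - 33/14·(t - 5)³.
With (t - 5) = 1/4: p(21/4) = 93/128.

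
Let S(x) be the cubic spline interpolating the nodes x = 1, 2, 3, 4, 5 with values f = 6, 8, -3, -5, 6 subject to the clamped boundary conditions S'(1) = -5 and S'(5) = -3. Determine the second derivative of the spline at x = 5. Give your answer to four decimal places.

-57.1429

With M_i denoting the second derivative at x_i, h_i = 1, 1, 1, 1, and Δ_i = (y_(i+1) − y_i)/h_i = 2, -11, -2, 11:
  1·M_0 + 4·M_1 + 1·M_2 = 6(Δ_1 - Δ_0) = -78
  1·M_1 + 4·M_2 + 1·M_3 = 6(Δ_2 - Δ_1) = 54
  1·M_2 + 4·M_3 + 1·M_4 = 6(Δ_3 - Δ_2) = 78
Clamped end conditions give two more equations: 2h_0·M_0 + h_0·M_1 = 6(Δ_0 - S'(1)) = 42 and h_3·M_3 + 2h_3·M_4 = 6(S'(5) - Δ_3) = -84.
Solving: M_0 = 260/7, M_1 = -226/7, M_2 = 14, M_3 = 212/7, M_4 = -400/7.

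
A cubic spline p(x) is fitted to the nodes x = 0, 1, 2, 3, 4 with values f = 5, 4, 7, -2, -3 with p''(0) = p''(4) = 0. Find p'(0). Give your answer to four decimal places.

Put M_i = p'' at the i-th knot. Here h = (1, 1, 1, 1) and Δ = (-1, 3, -9, -1), so the interior equations h_(i-1)·M_(i-1) + 2(h_(i-1)+h_i)·M_i + h_i·M_(i+1) = 6(Δ_i − Δ_(i-1)) read
  1·M_0 + 4·M_1 + 1·M_2 = 6(Δ_1 - Δ_0) = 24
  1·M_1 + 4·M_2 + 1·M_3 = 6(Δ_2 - Δ_1) = -72
  1·M_2 + 4·M_3 + 1·M_4 = 6(Δ_3 - Δ_2) = 48
Natural end conditions: M_0 = M_4 = 0.
Forward elimination and back-substitution give M_0 = 0, M_1 = 87/7, M_2 = -180/7, M_3 = 129/7, M_4 = 0.
On [0, 1], p'(x) = b_0 + 2c_0·x + 3d_0·x² with b_0 = Δ_0 - h_0(2M_0 + M_1)/6 = -43/14, c_0 = M_0/2 = 0, d_0 = (M_1 - M_0)/(6h_0) = 29/14. So p'(0) = -43/14.

-3.0714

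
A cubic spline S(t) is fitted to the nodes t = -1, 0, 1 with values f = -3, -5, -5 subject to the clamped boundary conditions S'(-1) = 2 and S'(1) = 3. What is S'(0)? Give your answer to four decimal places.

Write M_i for S''(x_i). With h_i = 1, 1 and divided differences Δ_i = -2, 0, the continuity of S' gives the tridiagonal system
  1·M_0 + 4·M_1 + 1·M_2 = 6(Δ_1 - Δ_0) = 12
Clamped end conditions give two more equations: 2h_0·M_0 + h_0·M_1 = 6(Δ_0 - S'(-1)) = -24 and h_1·M_1 + 2h_1·M_2 = 6(S'(1) - Δ_1) = 18.
Hence M_0 = -29/2, M_1 = 5, M_2 = 13/2.
On [0, 1], S'(t) = b_1 + 2c_1·t + 3d_1·t² with b_1 = Δ_1 - h_1(2M_1 + M_2)/6 = -11/4, c_1 = M_1/2 = 5/2, d_1 = (M_2 - M_1)/(6h_1) = 1/4. So S'(0) = -11/4.

-2.7500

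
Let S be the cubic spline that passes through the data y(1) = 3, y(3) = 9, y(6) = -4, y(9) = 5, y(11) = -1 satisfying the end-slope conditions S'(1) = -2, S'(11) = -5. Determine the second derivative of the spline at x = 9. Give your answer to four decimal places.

Let M_i = S''(x_i). Step sizes h_i = 2, 3, 3, 2; slopes of the chords Δ_i = (y_(i+1) - y_i)/h_i = 3, -13/3, 3, -3.
  2·M_0 + 10·M_1 + 3·M_2 = 6(Δ_1 - Δ_0) = -44
  3·M_1 + 12·M_2 + 3·M_3 = 6(Δ_2 - Δ_1) = 44
  3·M_2 + 10·M_3 + 2·M_4 = 6(Δ_3 - Δ_2) = -36
Clamped end conditions give two more equations: 2h_0·M_0 + h_0·M_1 = 6(Δ_0 - S'(1)) = 30 and h_3·M_3 + 2h_3·M_4 = 6(S'(11) - Δ_3) = -12.
Forward elimination and back-substitution give M_0 = 2161/180, M_1 = -811/90, M_2 = 221/30, M_3 = -521/90, M_4 = -19/180.

-5.7889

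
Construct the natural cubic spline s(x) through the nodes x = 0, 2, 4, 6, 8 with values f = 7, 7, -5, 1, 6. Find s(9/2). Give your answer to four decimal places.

Let σ_i = s''(x_i). Step sizes h_i = 2, 2, 2, 2; slopes of the chords Δ_i = (y_(i+1) - y_i)/h_i = 0, -6, 3, 5/2.
  2·σ_0 + 8·σ_1 + 2·σ_2 = 6(Δ_1 - Δ_0) = -36
  2·σ_1 + 8·σ_2 + 2·σ_3 = 6(Δ_2 - Δ_1) = 54
  2·σ_2 + 8·σ_3 + 2·σ_4 = 6(Δ_3 - Δ_2) = -3
Natural end conditions: σ_0 = σ_4 = 0.
Hence σ_0 = 0, σ_1 = -759/112, σ_2 = 255/28, σ_3 = -297/112, σ_4 = 0.
On [4, 6], s(x) = -5 - 35/16·(x - 4) + 255/56·(x - 4)² - 439/448·(x - 4)³.
With (x - 4) = 1/2: s(9/2) = -18199/3584.

-5.0778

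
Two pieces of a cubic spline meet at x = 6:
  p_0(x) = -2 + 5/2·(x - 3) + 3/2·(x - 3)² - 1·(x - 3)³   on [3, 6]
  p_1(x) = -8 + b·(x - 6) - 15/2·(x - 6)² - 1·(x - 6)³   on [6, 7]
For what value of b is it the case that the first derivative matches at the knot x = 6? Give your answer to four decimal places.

-15.5000

p_0'(x) = 5/2 + 3·(x - 3) - 3·(x - 3)², so p_0'(6) = -31/2. On the right, p_1'(6) = b, so b = -31/2.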